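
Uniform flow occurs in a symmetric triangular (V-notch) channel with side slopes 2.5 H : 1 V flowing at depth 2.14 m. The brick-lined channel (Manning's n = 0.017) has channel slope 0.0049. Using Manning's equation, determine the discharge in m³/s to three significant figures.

A = z·y² = 2.5×2.14² = 11.45 m²
P = 2y√(1+z²) = 2×2.14×√(1+2.5²) = 11.52 m
R = A/P = 11.45/11.52 = 0.9935 m
Q = (1/n)·A·R^(2/3)·S^(1/2) = (1/0.017) × 11.45 × 0.9935^(2/3) × 0.0049^(1/2) = 46.94 m³/s

46.9 m³/s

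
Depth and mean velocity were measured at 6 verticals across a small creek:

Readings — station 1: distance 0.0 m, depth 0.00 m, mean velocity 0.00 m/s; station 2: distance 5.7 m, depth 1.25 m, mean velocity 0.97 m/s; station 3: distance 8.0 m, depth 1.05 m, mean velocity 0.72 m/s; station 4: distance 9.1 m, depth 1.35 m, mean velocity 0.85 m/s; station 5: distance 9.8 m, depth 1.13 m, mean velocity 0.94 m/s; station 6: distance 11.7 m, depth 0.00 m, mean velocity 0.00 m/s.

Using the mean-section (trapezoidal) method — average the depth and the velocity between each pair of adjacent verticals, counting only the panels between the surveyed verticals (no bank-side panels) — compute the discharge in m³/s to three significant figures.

Panel 1-2: Δb = 5.7 m, d̄ = (0.00+1.25)/2 = 0.625, v̄ = (0.00+0.97)/2 = 0.485 → q = 5.7×0.625×0.485 = 1.728 m³/s
Panel 2-3: Δb = 2.3 m, d̄ = (1.25+1.05)/2 = 1.15, v̄ = (0.97+0.72)/2 = 0.845 → q = 2.3×1.15×0.845 = 2.235 m³/s
Panel 3-4: Δb = 1.1 m, d̄ = (1.05+1.35)/2 = 1.2, v̄ = (0.72+0.85)/2 = 0.785 → q = 1.1×1.2×0.785 = 1.036 m³/s
Panel 4-5: Δb = 0.7 m, d̄ = (1.35+1.13)/2 = 1.24, v̄ = (0.85+0.94)/2 = 0.895 → q = 0.7×1.24×0.895 = 0.7769 m³/s
Panel 5-6: Δb = 1.9 m, d̄ = (1.13+0.00)/2 = 0.565, v̄ = (0.94+0.00)/2 = 0.47 → q = 1.9×0.565×0.47 = 0.5045 m³/s
Q = Σ q = 6.280 m³/s

6.28 m³/s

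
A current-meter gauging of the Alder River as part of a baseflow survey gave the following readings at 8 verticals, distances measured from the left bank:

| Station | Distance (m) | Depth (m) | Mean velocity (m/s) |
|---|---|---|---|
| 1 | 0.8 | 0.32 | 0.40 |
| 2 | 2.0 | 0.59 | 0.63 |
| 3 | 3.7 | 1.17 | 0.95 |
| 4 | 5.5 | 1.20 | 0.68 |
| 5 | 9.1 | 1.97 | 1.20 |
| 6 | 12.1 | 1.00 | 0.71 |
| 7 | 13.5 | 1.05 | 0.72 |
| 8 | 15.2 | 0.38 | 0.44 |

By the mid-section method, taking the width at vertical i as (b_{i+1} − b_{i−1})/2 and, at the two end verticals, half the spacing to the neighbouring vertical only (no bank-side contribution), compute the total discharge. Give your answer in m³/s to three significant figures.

15.4 m³/s

w_1 = (2.0 − 0.8)/2 = 0.6 m; q_1 = 0.40 × 0.32 × 0.6 = 0.07680 m³/s
w_2 = (3.7 − 0.8)/2 = 1.45 m; q_2 = 0.63 × 0.59 × 1.45 = 0.5390 m³/s
w_3 = (5.5 − 2.0)/2 = 1.75 m; q_3 = 0.95 × 1.17 × 1.75 = 1.945 m³/s
w_4 = (9.1 − 3.7)/2 = 2.7 m; q_4 = 0.68 × 1.20 × 2.7 = 2.203 m³/s
w_5 = (12.1 − 5.5)/2 = 3.3 m; q_5 = 1.20 × 1.97 × 3.3 = 7.801 m³/s
w_6 = (13.5 − 9.1)/2 = 2.2 m; q_6 = 0.71 × 1.00 × 2.2 = 1.562 m³/s
w_7 = (15.2 − 12.1)/2 = 1.55 m; q_7 = 0.72 × 1.05 × 1.55 = 1.172 m³/s
w_8 = (15.2 − 13.5)/2 = 0.85 m; q_8 = 0.44 × 0.38 × 0.85 = 0.1421 m³/s
Q = Σ qᵢ = 15.44 m³/s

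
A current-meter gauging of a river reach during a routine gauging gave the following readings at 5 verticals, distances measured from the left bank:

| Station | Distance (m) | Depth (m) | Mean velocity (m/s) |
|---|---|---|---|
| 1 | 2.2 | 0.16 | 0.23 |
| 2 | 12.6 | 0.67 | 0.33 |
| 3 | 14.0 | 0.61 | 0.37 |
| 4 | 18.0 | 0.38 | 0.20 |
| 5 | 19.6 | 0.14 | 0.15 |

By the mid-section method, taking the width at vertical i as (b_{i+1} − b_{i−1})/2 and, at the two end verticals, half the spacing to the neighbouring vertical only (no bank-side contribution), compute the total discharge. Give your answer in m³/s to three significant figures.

w_1 = (12.6 − 2.2)/2 = 5.2 m; q_1 = 0.23 × 0.16 × 5.2 = 0.1914 m³/s
w_2 = (14.0 − 2.2)/2 = 5.9 m; q_2 = 0.33 × 0.67 × 5.9 = 1.304 m³/s
w_3 = (18.0 − 12.6)/2 = 2.7 m; q_3 = 0.37 × 0.61 × 2.7 = 0.6094 m³/s
w_4 = (19.6 − 14.0)/2 = 2.8 m; q_4 = 0.20 × 0.38 × 2.8 = 0.2128 m³/s
w_5 = (19.6 − 18.0)/2 = 0.8 m; q_5 = 0.15 × 0.14 × 0.8 = 0.01680 m³/s
Q = Σ qᵢ = 2.335 m³/s

2.33 m³/s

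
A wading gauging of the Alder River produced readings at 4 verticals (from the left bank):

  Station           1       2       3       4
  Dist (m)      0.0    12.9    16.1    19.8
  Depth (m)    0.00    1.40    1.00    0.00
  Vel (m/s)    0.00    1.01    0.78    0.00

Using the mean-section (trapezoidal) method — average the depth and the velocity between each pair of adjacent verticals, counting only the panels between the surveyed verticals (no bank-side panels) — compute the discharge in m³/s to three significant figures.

Panel 1-2: Δb = 12.9 m, d̄ = (0.00+1.40)/2 = 0.7, v̄ = (0.00+1.01)/2 = 0.505 → q = 12.9×0.7×0.505 = 4.560 m³/s
Panel 2-3: Δb = 3.2 m, d̄ = (1.40+1.00)/2 = 1.2, v̄ = (1.01+0.78)/2 = 0.895 → q = 3.2×1.2×0.895 = 3.437 m³/s
Panel 3-4: Δb = 3.7 m, d̄ = (1.00+0.00)/2 = 0.5, v̄ = (0.78+0.00)/2 = 0.39 → q = 3.7×0.5×0.39 = 0.7215 m³/s
Q = Σ q = 8.718 m³/s

8.72 m³/s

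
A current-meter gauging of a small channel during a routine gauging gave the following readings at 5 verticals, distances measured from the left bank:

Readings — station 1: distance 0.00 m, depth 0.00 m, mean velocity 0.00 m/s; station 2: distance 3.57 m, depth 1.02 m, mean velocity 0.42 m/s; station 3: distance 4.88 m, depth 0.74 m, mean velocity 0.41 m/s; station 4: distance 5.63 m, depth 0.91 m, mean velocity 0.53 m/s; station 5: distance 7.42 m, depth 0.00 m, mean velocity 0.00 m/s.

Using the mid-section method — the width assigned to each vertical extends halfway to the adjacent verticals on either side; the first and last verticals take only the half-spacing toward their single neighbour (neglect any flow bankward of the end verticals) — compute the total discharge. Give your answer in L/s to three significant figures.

w_2 = (4.88 − 0.00)/2 = 2.44 m; q_2 = 0.42 × 1.02 × 2.44 = 1.045 m³/s
w_3 = (5.63 − 3.57)/2 = 1.03 m; q_3 = 0.41 × 0.74 × 1.03 = 0.3125 m³/s
w_4 = (7.42 − 4.88)/2 = 1.27 m; q_4 = 0.53 × 0.91 × 1.27 = 0.6125 m³/s
Stations 1, 5 contribute zero (depth or velocity is 0).
Q = Σ qᵢ = 1.970 m³/s
= 1.970 × 1000 = 1970 L/s

1970 L/s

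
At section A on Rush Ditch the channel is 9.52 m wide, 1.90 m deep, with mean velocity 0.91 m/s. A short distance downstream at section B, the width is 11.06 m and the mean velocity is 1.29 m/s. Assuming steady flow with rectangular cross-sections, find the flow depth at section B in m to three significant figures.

1.15 m

Q = A₁V₁ = (9.52×1.90) × 0.91 = 16.46 m³/s
d₂ = Q/(b₂ V₂) = 16.46/(11.06×1.29) = 1.154 m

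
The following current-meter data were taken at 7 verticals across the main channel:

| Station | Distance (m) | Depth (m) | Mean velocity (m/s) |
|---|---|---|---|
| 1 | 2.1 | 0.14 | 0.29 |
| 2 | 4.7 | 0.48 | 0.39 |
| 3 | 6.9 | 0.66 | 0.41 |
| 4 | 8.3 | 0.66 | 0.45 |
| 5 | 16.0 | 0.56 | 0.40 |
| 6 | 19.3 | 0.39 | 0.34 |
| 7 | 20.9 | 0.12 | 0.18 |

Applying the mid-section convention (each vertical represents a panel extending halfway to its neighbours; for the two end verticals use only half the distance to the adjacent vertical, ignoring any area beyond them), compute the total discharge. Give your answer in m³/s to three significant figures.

w_1 = (4.7 − 2.1)/2 = 1.3 m; q_1 = 0.29 × 0.14 × 1.3 = 0.05278 m³/s
w_2 = (6.9 − 2.1)/2 = 2.4 m; q_2 = 0.39 × 0.48 × 2.4 = 0.4493 m³/s
w_3 = (8.3 − 4.7)/2 = 1.8 m; q_3 = 0.41 × 0.66 × 1.8 = 0.4871 m³/s
w_4 = (16.0 − 6.9)/2 = 4.55 m; q_4 = 0.45 × 0.66 × 4.55 = 1.351 m³/s
w_5 = (19.3 − 8.3)/2 = 5.5 m; q_5 = 0.40 × 0.56 × 5.5 = 1.232 m³/s
w_6 = (20.9 − 16.0)/2 = 2.45 m; q_6 = 0.34 × 0.39 × 2.45 = 0.3249 m³/s
w_7 = (20.9 − 19.3)/2 = 0.8 m; q_7 = 0.18 × 0.12 × 0.8 = 0.01728 m³/s
Q = Σ qᵢ = 3.915 m³/s

3.91 m³/s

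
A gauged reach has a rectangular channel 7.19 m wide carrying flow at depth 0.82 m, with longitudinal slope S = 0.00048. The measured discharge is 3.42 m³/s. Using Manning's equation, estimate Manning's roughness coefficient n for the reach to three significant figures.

A = b·y = 7.19 × 0.82 = 5.896 m²
P = b + 2y = 7.19 + 2×0.82 = 8.830 m
R = A/P = 5.896/8.830 = 0.6677 m
n = (1/Q)·A·R^(2/3)·S^(1/2) = (1/3.42) × 5.896 × 0.7639 × 0.02191 = 0.02885

0.0289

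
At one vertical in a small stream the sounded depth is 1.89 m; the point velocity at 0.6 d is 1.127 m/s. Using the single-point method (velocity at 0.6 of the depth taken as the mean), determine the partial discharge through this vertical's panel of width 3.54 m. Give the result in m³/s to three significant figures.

7.54 m³/s

v̄ = v₀.₆ = 1.127 m/s
q = v̄ × d × w = 1.127 × 1.89 × 3.54 = 7.540 m³/s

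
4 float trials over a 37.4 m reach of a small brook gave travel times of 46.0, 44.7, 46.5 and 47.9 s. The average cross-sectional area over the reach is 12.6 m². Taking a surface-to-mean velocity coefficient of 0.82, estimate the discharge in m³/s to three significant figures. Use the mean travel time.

8.35 m³/s

t̄ = (46.0 + 44.7 + 46.5 + 47.9) / 4 = 46.275 s
v_surface = L / t̄ = 37.4 / 46.275 = 0.8082 m/s
v_mean = 0.82 × 0.8082 = 0.6627 m/s
Q = A × v_mean = 12.6 × 0.6627 = 8.350 m³/s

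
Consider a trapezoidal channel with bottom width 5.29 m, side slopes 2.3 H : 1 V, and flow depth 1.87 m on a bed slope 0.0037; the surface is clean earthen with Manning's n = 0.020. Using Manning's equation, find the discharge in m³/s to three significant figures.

A = (b + z·y)·y = (5.29 + 2.3×1.87)×1.87 = 17.94 m²
P = b + 2y√(1+z²) = 5.29 + 2×1.87×√(1+2.3²) = 14.67 m
R = A/P = 17.94/14.67 = 1.223 m
Q = (1/n)·A·R^(2/3)·S^(1/2) = (1/0.020) × 17.94 × 1.223^(2/3) × 0.0037^(1/2) = 62.37 m³/s

62.4 m³/s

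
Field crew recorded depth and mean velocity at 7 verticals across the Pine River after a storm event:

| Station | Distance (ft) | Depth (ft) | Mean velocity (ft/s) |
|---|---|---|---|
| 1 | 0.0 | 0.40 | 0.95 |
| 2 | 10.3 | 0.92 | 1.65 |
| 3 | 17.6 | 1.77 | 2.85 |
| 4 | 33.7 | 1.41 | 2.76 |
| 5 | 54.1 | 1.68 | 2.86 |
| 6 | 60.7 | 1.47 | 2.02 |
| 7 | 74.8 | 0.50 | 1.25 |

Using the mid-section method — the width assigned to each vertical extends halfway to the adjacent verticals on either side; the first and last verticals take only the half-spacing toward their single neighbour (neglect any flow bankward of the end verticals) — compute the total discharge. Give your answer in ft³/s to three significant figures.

245 ft³/s

w_1 = (10.3 − 0.0)/2 = 5.15 ft; q_1 = 0.95 × 0.40 × 5.15 = 1.957 ft³/s
w_2 = (17.6 − 0.0)/2 = 8.8 ft; q_2 = 1.65 × 0.92 × 8.8 = 13.36 ft³/s
w_3 = (33.7 − 10.3)/2 = 11.7 ft; q_3 = 2.85 × 1.77 × 11.7 = 59.02 ft³/s
w_4 = (54.1 − 17.6)/2 = 18.25 ft; q_4 = 2.76 × 1.41 × 18.25 = 71.02 ft³/s
w_5 = (60.7 − 33.7)/2 = 13.5 ft; q_5 = 2.86 × 1.68 × 13.5 = 64.86 ft³/s
w_6 = (74.8 − 54.1)/2 = 10.35 ft; q_6 = 2.02 × 1.47 × 10.35 = 30.73 ft³/s
w_7 = (74.8 − 60.7)/2 = 7.05 ft; q_7 = 1.25 × 0.50 × 7.05 = 4.406 ft³/s
Q = Σ qᵢ = 245.4 ft³/s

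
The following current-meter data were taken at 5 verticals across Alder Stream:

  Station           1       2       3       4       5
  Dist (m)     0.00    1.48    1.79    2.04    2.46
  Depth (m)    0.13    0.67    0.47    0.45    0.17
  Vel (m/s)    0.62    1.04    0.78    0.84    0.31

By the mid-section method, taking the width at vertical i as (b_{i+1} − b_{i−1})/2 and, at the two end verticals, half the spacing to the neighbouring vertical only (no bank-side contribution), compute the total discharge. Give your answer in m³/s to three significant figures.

w_1 = (1.48 − 0.00)/2 = 0.74 m; q_1 = 0.62 × 0.13 × 0.74 = 0.05964 m³/s
w_2 = (1.79 − 0.00)/2 = 0.895 m; q_2 = 1.04 × 0.67 × 0.895 = 0.6236 m³/s
w_3 = (2.04 − 1.48)/2 = 0.28 m; q_3 = 0.78 × 0.47 × 0.28 = 0.1026 m³/s
w_4 = (2.46 − 1.79)/2 = 0.335 m; q_4 = 0.84 × 0.45 × 0.335 = 0.1266 m³/s
w_5 = (2.46 − 2.04)/2 = 0.21 m; q_5 = 0.31 × 0.17 × 0.21 = 0.01107 m³/s
Q = Σ qᵢ = 0.9236 m³/s

0.924 m³/s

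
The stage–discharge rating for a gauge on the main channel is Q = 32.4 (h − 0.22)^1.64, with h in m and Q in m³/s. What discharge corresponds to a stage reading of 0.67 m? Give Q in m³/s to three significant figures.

8.75 m³/s

Q = 32.4 × (0.67 − 0.22)^1.64 = 32.4 × 0.45^1.64 = 8.746 m³/s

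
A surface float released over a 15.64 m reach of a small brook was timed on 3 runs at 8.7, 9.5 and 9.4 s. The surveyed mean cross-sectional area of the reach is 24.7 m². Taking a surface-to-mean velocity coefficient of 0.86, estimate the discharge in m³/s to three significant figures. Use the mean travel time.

36.1 m³/s

t̄ = (8.7 + 9.5 + 9.4) / 3 = 9.2 s
v_surface = L / t̄ = 15.64 / 9.2 = 1.700 m/s
v_mean = 0.86 × 1.700 = 1.462 m/s
Q = A × v_mean = 24.7 × 1.462 = 36.11 m³/s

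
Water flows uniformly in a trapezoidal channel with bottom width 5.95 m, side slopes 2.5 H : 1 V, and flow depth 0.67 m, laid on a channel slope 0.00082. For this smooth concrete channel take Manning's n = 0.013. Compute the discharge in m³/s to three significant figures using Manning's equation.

A = (b + z·y)·y = (5.95 + 2.5×0.67)×0.67 = 5.109 m²
P = b + 2y√(1+z²) = 5.95 + 2×0.67×√(1+2.5²) = 9.558 m
R = A/P = 5.109/9.558 = 0.5345 m
Q = (1/n)·A·R^(2/3)·S^(1/2) = (1/0.013) × 5.109 × 0.5345^(2/3) × 0.00082^(1/2) = 7.412 m³/s

7.41 m³/s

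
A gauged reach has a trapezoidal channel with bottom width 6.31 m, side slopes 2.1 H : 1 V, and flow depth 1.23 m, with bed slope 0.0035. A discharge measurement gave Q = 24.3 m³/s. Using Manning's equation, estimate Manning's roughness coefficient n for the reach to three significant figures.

0.0250

A = (b + z·y)·y = (6.31 + 2.1×1.23)×1.23 = 10.94 m²
P = b + 2y√(1+z²) = 6.31 + 2×1.23×√(1+2.1²) = 12.03 m
R = A/P = 10.94/12.03 = 0.9091 m
n = (1/Q)·A·R^(2/3)·S^(1/2) = (1/24.3) × 10.94 × 0.9385 × 0.05916 = 0.02499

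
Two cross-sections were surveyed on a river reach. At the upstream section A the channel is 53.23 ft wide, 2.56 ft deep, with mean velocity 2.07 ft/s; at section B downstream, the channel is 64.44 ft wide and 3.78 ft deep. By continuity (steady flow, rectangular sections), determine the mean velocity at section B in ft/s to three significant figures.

1.16 ft/s

Q = A₁V₁ = (53.23×2.56) × 2.07 = 282.1 ft³/s
A₂ = 64.44 × 3.78 = 243.6 ft²
V₂ = Q/A₂ = 282.1/243.6 = 1.158 ft/s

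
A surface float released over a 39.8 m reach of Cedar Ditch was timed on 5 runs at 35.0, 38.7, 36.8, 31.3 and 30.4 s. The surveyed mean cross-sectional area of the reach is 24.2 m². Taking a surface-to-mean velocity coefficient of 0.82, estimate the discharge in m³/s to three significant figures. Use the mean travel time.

22.9 m³/s

t̄ = (35.0 + 38.7 + 36.8 + 31.3 + 30.4) / 5 = 34.44 s
v_surface = L / t̄ = 39.8 / 34.44 = 1.156 m/s
v_mean = 0.82 × 1.156 = 0.9476 m/s
Q = A × v_mean = 24.2 × 0.9476 = 22.93 m³/s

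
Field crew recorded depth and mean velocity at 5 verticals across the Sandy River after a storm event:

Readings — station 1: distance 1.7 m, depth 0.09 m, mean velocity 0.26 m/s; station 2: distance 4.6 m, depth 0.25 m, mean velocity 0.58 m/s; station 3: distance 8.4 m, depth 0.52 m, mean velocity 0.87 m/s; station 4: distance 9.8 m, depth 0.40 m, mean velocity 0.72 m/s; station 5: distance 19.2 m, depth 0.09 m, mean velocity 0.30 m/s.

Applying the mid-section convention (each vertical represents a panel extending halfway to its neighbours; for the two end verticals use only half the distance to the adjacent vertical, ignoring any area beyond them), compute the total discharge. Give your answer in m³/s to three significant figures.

w_1 = (4.6 − 1.7)/2 = 1.45 m; q_1 = 0.26 × 0.09 × 1.45 = 0.03393 m³/s
w_2 = (8.4 − 1.7)/2 = 3.35 m; q_2 = 0.58 × 0.25 × 3.35 = 0.4858 m³/s
w_3 = (9.8 − 4.6)/2 = 2.6 m; q_3 = 0.87 × 0.52 × 2.6 = 1.176 m³/s
w_4 = (19.2 − 8.4)/2 = 5.4 m; q_4 = 0.72 × 0.40 × 5.4 = 1.555 m³/s
w_5 = (19.2 − 9.8)/2 = 4.7 m; q_5 = 0.30 × 0.09 × 4.7 = 0.1269 m³/s
Q = Σ qᵢ = 3.378 m³/s

3.38 m³/s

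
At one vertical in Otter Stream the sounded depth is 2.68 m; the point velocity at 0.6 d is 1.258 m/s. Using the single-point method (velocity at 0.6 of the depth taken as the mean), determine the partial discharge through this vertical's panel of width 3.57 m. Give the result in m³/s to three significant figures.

v̄ = v₀.₆ = 1.258 m/s
q = v̄ × d × w = 1.258 × 2.68 × 3.57 = 12.04 m³/s

12.0 m³/s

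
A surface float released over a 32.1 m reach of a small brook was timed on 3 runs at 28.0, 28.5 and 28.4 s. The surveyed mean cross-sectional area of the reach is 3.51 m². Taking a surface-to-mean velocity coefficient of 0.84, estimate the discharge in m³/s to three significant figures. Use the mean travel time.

3.34 m³/s

t̄ = (28.0 + 28.5 + 28.4) / 3 = 28.3 s
v_surface = L / t̄ = 32.1 / 28.3 = 1.134 m/s
v_mean = 0.84 × 1.134 = 0.9528 m/s
Q = A × v_mean = 3.51 × 0.9528 = 3.344 m³/s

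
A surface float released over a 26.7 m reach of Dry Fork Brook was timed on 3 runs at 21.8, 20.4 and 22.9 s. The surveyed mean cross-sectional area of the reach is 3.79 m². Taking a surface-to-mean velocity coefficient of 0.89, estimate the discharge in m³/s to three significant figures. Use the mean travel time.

4.15 m³/s

t̄ = (21.8 + 20.4 + 22.9) / 3 = 21.7 s
v_surface = L / t̄ = 26.7 / 21.7 = 1.230 m/s
v_mean = 0.89 × 1.230 = 1.095 m/s
Q = A × v_mean = 3.79 × 1.095 = 4.150 m³/s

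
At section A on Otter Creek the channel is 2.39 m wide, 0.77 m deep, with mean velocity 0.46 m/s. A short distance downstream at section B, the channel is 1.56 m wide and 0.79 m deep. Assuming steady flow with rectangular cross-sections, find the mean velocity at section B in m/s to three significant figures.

0.687 m/s

Q = A₁V₁ = (2.39×0.77) × 0.46 = 0.8465 m³/s
A₂ = 1.56 × 0.79 = 1.232 m²
V₂ = Q/A₂ = 0.8465/1.232 = 0.6869 m/s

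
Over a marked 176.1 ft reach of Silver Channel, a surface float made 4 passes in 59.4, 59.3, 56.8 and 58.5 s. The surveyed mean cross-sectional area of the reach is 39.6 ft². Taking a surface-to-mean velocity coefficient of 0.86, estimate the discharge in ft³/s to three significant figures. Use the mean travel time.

t̄ = (59.4 + 59.3 + 56.8 + 58.5) / 4 = 58.5 s
v_surface = L / t̄ = 176.1 / 58.5 = 3.010 ft/s
v_mean = 0.86 × 3.010 = 2.589 ft/s
Q = A × v_mean = 39.6 × 2.589 = 102.5 ft³/s

103 ft³/s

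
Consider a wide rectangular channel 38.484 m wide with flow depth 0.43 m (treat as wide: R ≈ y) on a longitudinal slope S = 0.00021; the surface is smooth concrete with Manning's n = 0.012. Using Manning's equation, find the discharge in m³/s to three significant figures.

A = b·y = 38.484 × 0.43 = 16.55 m²
Wide channel: R ≈ y = 0.43 m
Q = (1/n)·A·R^(2/3)·S^(1/2) = (1/0.012) × 16.55 × 0.4300^(2/3) × 0.00021^(1/2) = 11.38 m³/s

11.4 m³/s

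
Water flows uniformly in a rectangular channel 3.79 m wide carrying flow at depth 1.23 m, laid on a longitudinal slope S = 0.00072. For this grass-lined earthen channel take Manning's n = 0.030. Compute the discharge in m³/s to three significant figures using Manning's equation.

A = b·y = 3.79 × 1.23 = 4.662 m²
P = b + 2y = 3.79 + 2×1.23 = 6.250 m
R = A/P = 4.662/6.250 = 0.7459 m
Q = (1/n)·A·R^(2/3)·S^(1/2) = (1/0.030) × 4.662 × 0.7459^(2/3) × 0.00072^(1/2) = 3.429 m³/s

3.43 m³/s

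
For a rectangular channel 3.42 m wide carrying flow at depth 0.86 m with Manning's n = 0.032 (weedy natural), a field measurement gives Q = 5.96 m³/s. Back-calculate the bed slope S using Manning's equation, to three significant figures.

A = b·y = 3.42 × 0.86 = 2.941 m²
P = b + 2y = 3.42 + 2×0.86 = 5.140 m
R = A/P = 2.941/5.140 = 0.5722 m
S = (Q·n / (1·A·R^(2/3)))² = (5.96×0.032 / (1×2.941×0.6892))² = 0.008851

0.00885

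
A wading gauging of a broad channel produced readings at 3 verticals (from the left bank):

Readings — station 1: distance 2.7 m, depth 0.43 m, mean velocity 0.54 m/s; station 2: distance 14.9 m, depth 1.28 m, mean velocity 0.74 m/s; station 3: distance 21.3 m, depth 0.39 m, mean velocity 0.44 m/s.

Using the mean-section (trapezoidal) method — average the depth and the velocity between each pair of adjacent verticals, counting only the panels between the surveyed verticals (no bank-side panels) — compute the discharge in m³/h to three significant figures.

35400 m³/h

Panel 1-2: Δb = 12.2 m, d̄ = (0.43+1.28)/2 = 0.855, v̄ = (0.54+0.74)/2 = 0.64 → q = 12.2×0.855×0.64 = 6.676 m³/s
Panel 2-3: Δb = 6.4 m, d̄ = (1.28+0.39)/2 = 0.835, v̄ = (0.74+0.44)/2 = 0.59 → q = 6.4×0.835×0.59 = 3.153 m³/s
Q = Σ q = 9.829 m³/s
= 9.829 × 3600 = 35380 m³/h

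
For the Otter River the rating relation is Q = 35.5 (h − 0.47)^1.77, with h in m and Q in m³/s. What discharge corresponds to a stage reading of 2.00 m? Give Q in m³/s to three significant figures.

Q = 35.5 × (2.00 − 0.47)^1.77 = 35.5 × 1.53^1.77 = 75.36 m³/s

75.4 m³/s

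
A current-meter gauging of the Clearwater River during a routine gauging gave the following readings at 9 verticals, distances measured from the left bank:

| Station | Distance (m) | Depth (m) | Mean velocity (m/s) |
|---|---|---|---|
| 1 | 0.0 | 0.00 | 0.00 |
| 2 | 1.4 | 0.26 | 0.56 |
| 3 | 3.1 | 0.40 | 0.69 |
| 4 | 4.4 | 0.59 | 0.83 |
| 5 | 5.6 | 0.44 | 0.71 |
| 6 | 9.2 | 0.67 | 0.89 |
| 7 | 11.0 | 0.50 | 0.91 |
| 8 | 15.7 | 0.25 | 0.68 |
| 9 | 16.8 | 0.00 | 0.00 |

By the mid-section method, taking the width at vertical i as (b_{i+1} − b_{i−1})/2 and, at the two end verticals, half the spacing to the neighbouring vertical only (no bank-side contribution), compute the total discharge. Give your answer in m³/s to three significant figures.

5.58 m³/s

w_2 = (3.1 − 0.0)/2 = 1.55 m; q_2 = 0.56 × 0.26 × 1.55 = 0.2257 m³/s
w_3 = (4.4 − 1.4)/2 = 1.5 m; q_3 = 0.69 × 0.40 × 1.5 = 0.4140 m³/s
w_4 = (5.6 − 3.1)/2 = 1.25 m; q_4 = 0.83 × 0.59 × 1.25 = 0.6121 m³/s
w_5 = (9.2 − 4.4)/2 = 2.4 m; q_5 = 0.71 × 0.44 × 2.4 = 0.7498 m³/s
w_6 = (11.0 − 5.6)/2 = 2.7 m; q_6 = 0.89 × 0.67 × 2.7 = 1.610 m³/s
w_7 = (15.7 − 9.2)/2 = 3.25 m; q_7 = 0.91 × 0.50 × 3.25 = 1.479 m³/s
w_8 = (16.8 − 11.0)/2 = 2.9 m; q_8 = 0.68 × 0.25 × 2.9 = 0.4930 m³/s
Stations 1, 9 contribute zero (depth or velocity is 0).
Q = Σ qᵢ = 5.583 m³/s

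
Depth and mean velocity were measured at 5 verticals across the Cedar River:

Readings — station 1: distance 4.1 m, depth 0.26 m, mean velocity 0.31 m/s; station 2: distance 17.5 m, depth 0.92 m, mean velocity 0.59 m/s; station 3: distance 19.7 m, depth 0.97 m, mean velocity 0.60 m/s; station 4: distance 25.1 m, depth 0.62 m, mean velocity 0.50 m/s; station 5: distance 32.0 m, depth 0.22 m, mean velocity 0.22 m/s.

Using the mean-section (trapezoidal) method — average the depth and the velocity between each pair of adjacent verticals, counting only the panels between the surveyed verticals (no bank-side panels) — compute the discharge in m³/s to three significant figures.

8.20 m³/s

Panel 1-2: Δb = 13.4 m, d̄ = (0.26+0.92)/2 = 0.59, v̄ = (0.31+0.59)/2 = 0.45 → q = 13.4×0.59×0.45 = 3.558 m³/s
Panel 2-3: Δb = 2.2 m, d̄ = (0.92+0.97)/2 = 0.945, v̄ = (0.59+0.60)/2 = 0.595 → q = 2.2×0.945×0.595 = 1.237 m³/s
Panel 3-4: Δb = 5.4 m, d̄ = (0.97+0.62)/2 = 0.795, v̄ = (0.60+0.50)/2 = 0.55 → q = 5.4×0.795×0.55 = 2.361 m³/s
Panel 4-5: Δb = 6.9 m, d̄ = (0.62+0.22)/2 = 0.42, v̄ = (0.50+0.22)/2 = 0.36 → q = 6.9×0.42×0.36 = 1.043 m³/s
Q = Σ q = 8.199 m³/s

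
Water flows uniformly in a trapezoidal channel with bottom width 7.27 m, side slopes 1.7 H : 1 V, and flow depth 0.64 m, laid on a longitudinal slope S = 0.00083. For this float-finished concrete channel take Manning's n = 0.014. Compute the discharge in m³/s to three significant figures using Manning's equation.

7.35 m³/s

A = (b + z·y)·y = (7.27 + 1.7×0.64)×0.64 = 5.349 m²
P = b + 2y√(1+z²) = 7.27 + 2×0.64×√(1+1.7²) = 9.795 m
R = A/P = 5.349/9.795 = 0.5461 m
Q = (1/n)·A·R^(2/3)·S^(1/2) = (1/0.014) × 5.349 × 0.5461^(2/3) × 0.00083^(1/2) = 7.355 m³/s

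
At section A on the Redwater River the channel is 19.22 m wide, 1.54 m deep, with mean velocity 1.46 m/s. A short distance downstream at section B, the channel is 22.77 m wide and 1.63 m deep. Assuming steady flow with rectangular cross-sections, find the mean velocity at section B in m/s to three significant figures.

1.16 m/s

Q = A₁V₁ = (19.22×1.54) × 1.46 = 43.21 m³/s
A₂ = 22.77 × 1.63 = 37.12 m²
V₂ = Q/A₂ = 43.21/37.12 = 1.164 m/s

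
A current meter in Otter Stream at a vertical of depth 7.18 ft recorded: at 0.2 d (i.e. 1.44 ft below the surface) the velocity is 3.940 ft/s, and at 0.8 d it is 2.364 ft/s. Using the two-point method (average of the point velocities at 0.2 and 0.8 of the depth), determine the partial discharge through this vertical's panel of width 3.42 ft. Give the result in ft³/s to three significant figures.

v̄ = (3.940 + 2.364) / 2 = 3.152 ft/s
q = v̄ × d × w = 3.152 × 7.18 × 3.42 = 77.40 ft³/s

77.4 ft³/s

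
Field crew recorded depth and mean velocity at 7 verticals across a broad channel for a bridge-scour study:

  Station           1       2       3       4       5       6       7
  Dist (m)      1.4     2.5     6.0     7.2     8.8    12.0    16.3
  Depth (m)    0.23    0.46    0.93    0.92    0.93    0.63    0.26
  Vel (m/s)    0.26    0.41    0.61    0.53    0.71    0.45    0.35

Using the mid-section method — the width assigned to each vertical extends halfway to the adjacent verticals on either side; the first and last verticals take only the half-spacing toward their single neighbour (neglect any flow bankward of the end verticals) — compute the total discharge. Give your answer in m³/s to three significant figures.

5.33 m³/s

w_1 = (2.5 − 1.4)/2 = 0.55 m; q_1 = 0.26 × 0.23 × 0.55 = 0.03289 m³/s
w_2 = (6.0 − 1.4)/2 = 2.3 m; q_2 = 0.41 × 0.46 × 2.3 = 0.4338 m³/s
w_3 = (7.2 − 2.5)/2 = 2.35 m; q_3 = 0.61 × 0.93 × 2.35 = 1.333 m³/s
w_4 = (8.8 − 6.0)/2 = 1.4 m; q_4 = 0.53 × 0.92 × 1.4 = 0.6826 m³/s
w_5 = (12.0 − 7.2)/2 = 2.4 m; q_5 = 0.71 × 0.93 × 2.4 = 1.585 m³/s
w_6 = (16.3 − 8.8)/2 = 3.75 m; q_6 = 0.45 × 0.63 × 3.75 = 1.063 m³/s
w_7 = (16.3 − 12.0)/2 = 2.15 m; q_7 = 0.35 × 0.26 × 2.15 = 0.1957 m³/s
Q = Σ qᵢ = 5.326 m³/s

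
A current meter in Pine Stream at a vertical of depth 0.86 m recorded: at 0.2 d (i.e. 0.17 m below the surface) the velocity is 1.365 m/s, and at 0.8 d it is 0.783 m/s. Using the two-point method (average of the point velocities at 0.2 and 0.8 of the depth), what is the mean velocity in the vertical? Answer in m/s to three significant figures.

1.07 m/s

v̄ = (1.365 + 0.783) / 2 = 1.074 m/s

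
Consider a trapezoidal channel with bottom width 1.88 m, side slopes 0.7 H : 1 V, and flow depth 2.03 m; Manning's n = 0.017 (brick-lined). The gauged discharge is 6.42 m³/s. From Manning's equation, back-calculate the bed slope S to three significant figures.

A = (b + z·y)·y = (1.88 + 0.7×2.03)×2.03 = 6.701 m²
P = b + 2y√(1+z²) = 1.88 + 2×2.03×√(1+0.7²) = 6.836 m
R = A/P = 6.701/6.836 = 0.9803 m
S = (Q·n / (1·A·R^(2/3)))² = (6.42×0.017 / (1×6.701×0.9868))² = 0.0002724

0.000272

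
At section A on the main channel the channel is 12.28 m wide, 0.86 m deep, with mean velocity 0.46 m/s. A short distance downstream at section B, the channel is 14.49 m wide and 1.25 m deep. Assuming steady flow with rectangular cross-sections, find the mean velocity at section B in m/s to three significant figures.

Q = A₁V₁ = (12.28×0.86) × 0.46 = 4.858 m³/s
A₂ = 14.49 × 1.25 = 18.11 m²
V₂ = Q/A₂ = 4.858/18.11 = 0.2682 m/s

0.268 m/s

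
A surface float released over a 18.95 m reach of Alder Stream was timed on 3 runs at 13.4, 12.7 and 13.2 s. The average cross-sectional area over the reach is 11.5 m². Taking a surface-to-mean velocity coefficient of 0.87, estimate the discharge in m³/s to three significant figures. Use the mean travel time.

14.5 m³/s

t̄ = (13.4 + 12.7 + 13.2) / 3 = 13.1 s
v_surface = L / t̄ = 18.95 / 13.1 = 1.447 m/s
v_mean = 0.87 × 1.447 = 1.259 m/s
Q = A × v_mean = 11.5 × 1.259 = 14.47 m³/s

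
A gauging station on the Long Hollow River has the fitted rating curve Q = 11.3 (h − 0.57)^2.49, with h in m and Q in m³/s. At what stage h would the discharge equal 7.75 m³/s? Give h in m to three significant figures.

h − h₀ = (Q/C)^(1/b) = (7.75/11.3)^(1/2.49) = 0.8595 m
h = 0.57 + 0.8595 = 1.429 m

1.43 m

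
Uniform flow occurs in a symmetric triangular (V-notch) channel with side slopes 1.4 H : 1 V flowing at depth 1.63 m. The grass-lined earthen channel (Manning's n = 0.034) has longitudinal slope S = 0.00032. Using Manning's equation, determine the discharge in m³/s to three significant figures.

A = z·y² = 1.4×1.63² = 3.720 m²
P = 2y√(1+z²) = 2×1.63×√(1+1.4²) = 5.609 m
R = A/P = 3.720/5.609 = 0.6632 m
Q = (1/n)·A·R^(2/3)·S^(1/2) = (1/0.034) × 3.720 × 0.6632^(2/3) × 0.00032^(1/2) = 1.488 m³/s

1.49 m³/s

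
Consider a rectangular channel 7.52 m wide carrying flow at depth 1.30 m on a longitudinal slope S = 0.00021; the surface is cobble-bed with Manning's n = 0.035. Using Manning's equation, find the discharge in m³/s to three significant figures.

3.96 m³/s

A = b·y = 7.52 × 1.30 = 9.776 m²
P = b + 2y = 7.52 + 2×1.30 = 10.12 m
R = A/P = 9.776/10.12 = 0.9660 m
Q = (1/n)·A·R^(2/3)·S^(1/2) = (1/0.035) × 9.776 × 0.9660^(2/3) × 0.00021^(1/2) = 3.955 m³/s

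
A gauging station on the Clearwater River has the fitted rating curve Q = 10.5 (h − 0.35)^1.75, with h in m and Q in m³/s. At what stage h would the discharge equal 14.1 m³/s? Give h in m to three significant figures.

1.53 m

h − h₀ = (Q/C)^(1/b) = (14.1/10.5)^(1/1.75) = 1.183 m
h = 0.35 + 1.183 = 1.533 m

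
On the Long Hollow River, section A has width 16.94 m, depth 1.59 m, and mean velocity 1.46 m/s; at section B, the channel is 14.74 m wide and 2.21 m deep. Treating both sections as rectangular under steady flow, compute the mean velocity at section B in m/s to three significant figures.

Q = A₁V₁ = (16.94×1.59) × 1.46 = 39.32 m³/s
A₂ = 14.74 × 2.21 = 32.58 m²
V₂ = Q/A₂ = 39.32/32.58 = 1.207 m/s

1.21 m/s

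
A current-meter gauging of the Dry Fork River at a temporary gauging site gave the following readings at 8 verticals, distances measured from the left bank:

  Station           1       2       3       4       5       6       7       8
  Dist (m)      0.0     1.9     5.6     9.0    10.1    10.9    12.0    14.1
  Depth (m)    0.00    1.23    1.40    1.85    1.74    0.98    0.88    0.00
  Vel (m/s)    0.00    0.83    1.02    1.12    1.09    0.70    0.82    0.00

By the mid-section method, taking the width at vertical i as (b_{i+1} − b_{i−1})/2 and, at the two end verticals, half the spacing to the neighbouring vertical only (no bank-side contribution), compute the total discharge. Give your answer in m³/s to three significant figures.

16.2 m³/s

w_2 = (5.6 − 0.0)/2 = 2.8 m; q_2 = 0.83 × 1.23 × 2.8 = 2.859 m³/s
w_3 = (9.0 − 1.9)/2 = 3.55 m; q_3 = 1.02 × 1.40 × 3.55 = 5.069 m³/s
w_4 = (10.1 − 5.6)/2 = 2.25 m; q_4 = 1.12 × 1.85 × 2.25 = 4.662 m³/s
w_5 = (10.9 − 9.0)/2 = 0.95 m; q_5 = 1.09 × 1.74 × 0.95 = 1.802 m³/s
w_6 = (12.0 − 10.1)/2 = 0.95 m; q_6 = 0.70 × 0.98 × 0.95 = 0.6517 m³/s
w_7 = (14.1 − 10.9)/2 = 1.6 m; q_7 = 0.82 × 0.88 × 1.6 = 1.155 m³/s
Stations 1, 8 contribute zero (depth or velocity is 0).
Q = Σ qᵢ = 16.20 m³/s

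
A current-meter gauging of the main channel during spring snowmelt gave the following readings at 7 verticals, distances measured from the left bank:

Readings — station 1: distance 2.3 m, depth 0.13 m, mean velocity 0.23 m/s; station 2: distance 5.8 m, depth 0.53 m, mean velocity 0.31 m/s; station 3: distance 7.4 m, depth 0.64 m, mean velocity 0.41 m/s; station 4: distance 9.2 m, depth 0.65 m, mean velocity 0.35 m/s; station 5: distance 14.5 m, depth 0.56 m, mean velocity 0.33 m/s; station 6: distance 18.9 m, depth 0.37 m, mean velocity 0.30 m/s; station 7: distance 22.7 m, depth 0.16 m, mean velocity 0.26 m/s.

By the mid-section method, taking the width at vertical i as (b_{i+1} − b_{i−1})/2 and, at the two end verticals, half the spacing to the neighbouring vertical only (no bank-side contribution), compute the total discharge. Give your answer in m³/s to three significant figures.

w_1 = (5.8 − 2.3)/2 = 1.75 m; q_1 = 0.23 × 0.13 × 1.75 = 0.05233 m³/s
w_2 = (7.4 − 2.3)/2 = 2.55 m; q_2 = 0.31 × 0.53 × 2.55 = 0.4190 m³/s
w_3 = (9.2 − 5.8)/2 = 1.7 m; q_3 = 0.41 × 0.64 × 1.7 = 0.4461 m³/s
w_4 = (14.5 − 7.4)/2 = 3.55 m; q_4 = 0.35 × 0.65 × 3.55 = 0.8076 m³/s
w_5 = (18.9 − 9.2)/2 = 4.85 m; q_5 = 0.33 × 0.56 × 4.85 = 0.8963 m³/s
w_6 = (22.7 − 14.5)/2 = 4.1 m; q_6 = 0.30 × 0.37 × 4.1 = 0.4551 m³/s
w_7 = (22.7 − 18.9)/2 = 1.9 m; q_7 = 0.26 × 0.16 × 1.9 = 0.07904 m³/s
Q = Σ qᵢ = 3.155 m³/s

3.16 m³/s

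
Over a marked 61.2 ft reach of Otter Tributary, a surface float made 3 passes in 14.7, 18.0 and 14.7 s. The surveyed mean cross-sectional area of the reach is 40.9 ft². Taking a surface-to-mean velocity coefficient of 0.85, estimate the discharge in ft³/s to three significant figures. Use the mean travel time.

t̄ = (14.7 + 18.0 + 14.7) / 3 = 15.8 s
v_surface = L / t̄ = 61.2 / 15.8 = 3.873 ft/s
v_mean = 0.85 × 3.873 = 3.292 ft/s
Q = A × v_mean = 40.9 × 3.292 = 134.7 ft³/s

135 ft³/s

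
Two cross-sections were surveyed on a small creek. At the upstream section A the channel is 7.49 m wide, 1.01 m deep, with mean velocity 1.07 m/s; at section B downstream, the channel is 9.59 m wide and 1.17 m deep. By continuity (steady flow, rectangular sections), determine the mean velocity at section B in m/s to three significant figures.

Q = A₁V₁ = (7.49×1.01) × 1.07 = 8.094 m³/s
A₂ = 9.59 × 1.17 = 11.22 m²
V₂ = Q/A₂ = 8.094/11.22 = 0.7214 m/s

0.721 m/s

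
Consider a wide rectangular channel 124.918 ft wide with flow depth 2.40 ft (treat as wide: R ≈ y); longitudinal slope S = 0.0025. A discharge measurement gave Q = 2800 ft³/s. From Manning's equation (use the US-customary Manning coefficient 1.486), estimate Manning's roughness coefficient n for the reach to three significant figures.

A = b·y = 124.918 × 2.40 = 299.8 ft²
Wide channel: R ≈ y = 2.40 ft
n = (1.486/Q)·A·R^(2/3)·S^(1/2) = (1.486/2800) × 299.8 × 1.793 × 0.05000 = 0.01426

0.0143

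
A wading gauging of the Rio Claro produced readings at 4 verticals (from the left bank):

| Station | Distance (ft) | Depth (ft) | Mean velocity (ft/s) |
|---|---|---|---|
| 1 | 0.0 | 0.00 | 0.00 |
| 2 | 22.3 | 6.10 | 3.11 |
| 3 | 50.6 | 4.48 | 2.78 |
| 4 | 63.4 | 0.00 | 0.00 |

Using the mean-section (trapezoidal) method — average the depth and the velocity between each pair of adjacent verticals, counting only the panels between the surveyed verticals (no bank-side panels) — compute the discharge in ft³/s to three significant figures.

587 ft³/s

Panel 1-2: Δb = 22.3 ft, d̄ = (0.00+6.10)/2 = 3.05, v̄ = (0.00+3.11)/2 = 1.555 → q = 22.3×3.05×1.555 = 105.8 ft³/s
Panel 2-3: Δb = 28.3 ft, d̄ = (6.10+4.48)/2 = 5.29, v̄ = (3.11+2.78)/2 = 2.945 → q = 28.3×5.29×2.945 = 440.9 ft³/s
Panel 3-4: Δb = 12.8 ft, d̄ = (4.48+0.00)/2 = 2.24, v̄ = (2.78+0.00)/2 = 1.39 → q = 12.8×2.24×1.39 = 39.85 ft³/s
Q = Σ q = 586.5 ft³/s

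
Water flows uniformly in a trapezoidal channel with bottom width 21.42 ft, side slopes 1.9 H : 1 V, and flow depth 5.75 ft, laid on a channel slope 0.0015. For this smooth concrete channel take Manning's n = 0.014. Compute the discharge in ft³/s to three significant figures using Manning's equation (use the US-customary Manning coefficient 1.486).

A = (b + z·y)·y = (21.42 + 1.9×5.75)×5.75 = 186.0 ft²
P = b + 2y√(1+z²) = 21.42 + 2×5.75×√(1+1.9²) = 46.11 ft
R = A/P = 186.0/46.11 = 4.033 ft
Q = (1.486/n)·A·R^(2/3)·S^(1/2) = (1.486/0.014) × 186.0 × 4.033^(2/3) × 0.0015^(1/2) = 1937 ft³/s

1940 ft³/s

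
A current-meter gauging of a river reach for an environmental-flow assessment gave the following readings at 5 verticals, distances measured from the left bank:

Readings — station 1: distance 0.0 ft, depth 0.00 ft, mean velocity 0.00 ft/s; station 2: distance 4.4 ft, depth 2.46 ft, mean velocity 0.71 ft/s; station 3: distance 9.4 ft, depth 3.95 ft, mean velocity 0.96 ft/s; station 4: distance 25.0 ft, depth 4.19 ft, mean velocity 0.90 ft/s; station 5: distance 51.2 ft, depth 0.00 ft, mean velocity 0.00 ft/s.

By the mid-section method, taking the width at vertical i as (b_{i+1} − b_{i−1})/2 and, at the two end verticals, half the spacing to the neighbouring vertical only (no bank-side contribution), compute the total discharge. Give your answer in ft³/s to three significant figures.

w_2 = (9.4 − 0.0)/2 = 4.7 ft; q_2 = 0.71 × 2.46 × 4.7 = 8.209 ft³/s
w_3 = (25.0 − 4.4)/2 = 10.3 ft; q_3 = 0.96 × 3.95 × 10.3 = 39.06 ft³/s
w_4 = (51.2 − 9.4)/2 = 20.9 ft; q_4 = 0.90 × 4.19 × 20.9 = 78.81 ft³/s
Stations 1, 5 contribute zero (depth or velocity is 0).
Q = Σ qᵢ = 126.1 ft³/s

126 ft³/s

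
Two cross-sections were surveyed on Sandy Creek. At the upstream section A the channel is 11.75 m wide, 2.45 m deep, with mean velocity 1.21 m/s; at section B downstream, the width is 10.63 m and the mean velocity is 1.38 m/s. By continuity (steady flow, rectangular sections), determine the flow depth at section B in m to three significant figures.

2.37 m

Q = A₁V₁ = (11.75×2.45) × 1.21 = 34.83 m³/s
d₂ = Q/(b₂ V₂) = 34.83/(10.63×1.38) = 2.375 m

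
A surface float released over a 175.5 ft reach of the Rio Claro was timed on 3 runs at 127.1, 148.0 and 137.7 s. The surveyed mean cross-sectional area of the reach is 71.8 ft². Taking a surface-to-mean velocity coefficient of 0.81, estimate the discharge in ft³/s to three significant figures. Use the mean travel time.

74.2 ft³/s

t̄ = (127.1 + 148.0 + 137.7) / 3 = 137.6 s
v_surface = L / t̄ = 175.5 / 137.6 = 1.275 ft/s
v_mean = 0.81 × 1.275 = 1.033 ft/s
Q = A × v_mean = 71.8 × 1.033 = 74.18 ft³/s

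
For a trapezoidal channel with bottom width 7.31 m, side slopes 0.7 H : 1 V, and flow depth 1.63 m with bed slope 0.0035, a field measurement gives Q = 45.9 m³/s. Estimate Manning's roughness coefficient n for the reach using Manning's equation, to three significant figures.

A = (b + z·y)·y = (7.31 + 0.7×1.63)×1.63 = 13.78 m²
P = b + 2y√(1+z²) = 7.31 + 2×1.63×√(1+0.7²) = 11.29 m
R = A/P = 13.78/11.29 = 1.220 m
n = (1/Q)·A·R^(2/3)·S^(1/2) = (1/45.9) × 13.78 × 1.142 × 0.05916 = 0.02027

0.0203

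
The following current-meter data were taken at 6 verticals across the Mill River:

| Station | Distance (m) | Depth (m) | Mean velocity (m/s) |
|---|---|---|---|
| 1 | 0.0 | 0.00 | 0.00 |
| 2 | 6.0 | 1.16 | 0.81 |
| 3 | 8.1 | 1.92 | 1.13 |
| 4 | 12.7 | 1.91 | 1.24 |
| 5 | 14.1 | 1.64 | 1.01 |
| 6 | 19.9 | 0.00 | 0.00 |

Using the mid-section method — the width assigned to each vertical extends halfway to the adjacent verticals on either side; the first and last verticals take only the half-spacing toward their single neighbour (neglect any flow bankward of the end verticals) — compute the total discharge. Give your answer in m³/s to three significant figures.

24.1 m³/s

w_2 = (8.1 − 0.0)/2 = 4.05 m; q_2 = 0.81 × 1.16 × 4.05 = 3.805 m³/s
w_3 = (12.7 − 6.0)/2 = 3.35 m; q_3 = 1.13 × 1.92 × 3.35 = 7.268 m³/s
w_4 = (14.1 − 8.1)/2 = 3 m; q_4 = 1.24 × 1.91 × 3 = 7.105 m³/s
w_5 = (19.9 − 12.7)/2 = 3.6 m; q_5 = 1.01 × 1.64 × 3.6 = 5.963 m³/s
Stations 1, 6 contribute zero (depth or velocity is 0).
Q = Σ qᵢ = 24.14 m³/s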